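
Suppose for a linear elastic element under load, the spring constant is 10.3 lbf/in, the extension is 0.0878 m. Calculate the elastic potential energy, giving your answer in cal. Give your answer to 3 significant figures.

Directly: U = ½kx².
k = 10.3 lbf/in = 1804 N/m; x = 0.0878 m.
U = 6.953 J
6.953 J × (1 cal / 4.184 J) = 1.662 cal

1.66 cal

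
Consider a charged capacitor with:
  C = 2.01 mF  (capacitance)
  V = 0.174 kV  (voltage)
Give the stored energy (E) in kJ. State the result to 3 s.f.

0.0304 kJ

E is given directly by: E = ½CV².
C = 2.01 mF = 0.002010 F; V = 0.174 kV = 174.0 V.
E = 30.43 J
30.43 J × (1 kJ / 1000 J) = 0.03043 kJ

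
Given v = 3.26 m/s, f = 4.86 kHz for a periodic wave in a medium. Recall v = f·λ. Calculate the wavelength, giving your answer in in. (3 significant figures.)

0.0264 in

Solving v = f·λ for λ: λ = v/f.
v = 3.26 m/s; f = 4.86 kHz = 4860 Hz.
λ = 6.708×10^-4 m
6.708×10^-4 m × (1 in / 0.02540 m) = 0.02641 in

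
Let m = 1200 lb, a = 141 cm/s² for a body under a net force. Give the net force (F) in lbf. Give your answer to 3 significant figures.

From Newton's second law: F = m·a.
m = 1200 lb = 544.3 kg; a = 141 cm/s² = 1.410 m/s².
F = 767.5 N  (the unit combination reduces to kg·m/s² = N)
767.5 N × (1 lbf / 4.448 N) = 172.5 lbf

173 lbf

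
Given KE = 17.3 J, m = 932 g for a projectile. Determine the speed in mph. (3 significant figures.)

Solving KE = ½mv² for v: v = √(2·KE/m).
KE = 17.3 J; m = 932 g = 0.9320 kg.
v = 6.093 m/s
6.093 m/s × (1 mph / 0.4470 m/s) = 13.63 mph

13.6 mph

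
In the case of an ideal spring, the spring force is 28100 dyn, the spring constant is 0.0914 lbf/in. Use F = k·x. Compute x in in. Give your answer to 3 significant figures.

0.691 in

From Hooke's law: x = F/k.
F = 28100 dyn = 0.2810 N; k = 0.0914 lbf/in = 16.01 N/m.
x = 0.01756 m
0.01756 m × (1 in / 0.02540 m) = 0.6912 in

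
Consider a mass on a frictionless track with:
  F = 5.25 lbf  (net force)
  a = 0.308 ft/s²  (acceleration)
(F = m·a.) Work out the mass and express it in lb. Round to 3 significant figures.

548 lb

Solving F = m·a for m: m = F/a.
F = 5.25 lbf = 23.35 N; a = 0.308 ft/s² = 0.09388 m/s².
m = 248.8 kg
248.8 kg × (1 lb / 0.4536 kg) = 548.4 lb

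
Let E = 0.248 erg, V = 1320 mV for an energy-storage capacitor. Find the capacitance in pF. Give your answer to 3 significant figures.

28500 pF

Solving E = ½C·V² for C: C = 2E/V².
E = 0.248 erg = 2.480×10^-8 J; V = 1320 mV = 1.320 V.
C = 2.847×10^-8 F
2.847×10^-8 F × (1 pF / 1.000×10^-12 F) = 28466 pF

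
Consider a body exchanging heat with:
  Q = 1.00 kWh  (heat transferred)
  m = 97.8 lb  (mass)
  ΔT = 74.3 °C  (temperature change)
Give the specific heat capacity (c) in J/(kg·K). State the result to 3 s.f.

1090 J/(kg·K)

Rearranging: c = Q/(m·ΔT).
Q = 1.00 kWh = 3.600×10^6 J; m = 97.8 lb = 44.36 kg; ΔT = 74.3 °C = 74.30 K.
c = 1092 J/(kg·K)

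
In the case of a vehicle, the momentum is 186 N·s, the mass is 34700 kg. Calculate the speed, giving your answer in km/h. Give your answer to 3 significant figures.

0.0193 km/h

Rearranging p = m·v for v: v = p/m.
p = 186 N·s = 186.0 kg·m/s; m = 34700 kg.
v = 0.005360 m/s
0.005360 m/s × (1 km/h / 0.2778 m/s) = 0.01930 km/h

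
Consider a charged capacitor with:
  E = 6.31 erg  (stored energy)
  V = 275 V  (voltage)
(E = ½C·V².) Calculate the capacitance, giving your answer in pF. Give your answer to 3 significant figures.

Rearranging: C = 2E/V².
E = 6.31 erg = 6.310×10^-7 J; V = 275 V.
C = 1.669×10^-11 F
1.669×10^-11 F × (1 pF / 1.000×10^-12 F) = 16.69 pF

16.7 pF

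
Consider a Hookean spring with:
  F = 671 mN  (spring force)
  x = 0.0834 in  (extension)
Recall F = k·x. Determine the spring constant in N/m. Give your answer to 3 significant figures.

From Hooke's law: k = F/x.
F = 671 mN = 0.6710 N; x = 0.0834 in = 0.002118 m.
k = 316.8 N/m

317 N/m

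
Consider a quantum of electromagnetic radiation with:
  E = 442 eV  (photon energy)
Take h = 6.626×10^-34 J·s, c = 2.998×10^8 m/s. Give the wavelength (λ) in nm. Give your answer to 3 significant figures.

Solving E = h·c/λ for λ: λ = hc/E.
E = 442 eV = 7.082×10^-17 J; h = 6.626×10^-34 J·s; c = 2.998×10^8 m/s.
λ = 2.805×10^-9 m
2.805×10^-9 m × (1 nm / 1.000×10^-9 m) = 2.805 nm

2.81 nm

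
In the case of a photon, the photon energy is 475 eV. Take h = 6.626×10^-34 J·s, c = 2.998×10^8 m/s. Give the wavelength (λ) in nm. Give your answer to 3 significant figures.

2.61 nm

Rearranging: λ = hc/E.
E = 475 eV = 7.610×10^-17 J; h = 6.626×10^-34 J·s; c = 2.998×10^8 m/s.
λ = 2.610×10^-9 m
2.610×10^-9 m × (1 nm / 1.000×10^-9 m) = 2.610 nm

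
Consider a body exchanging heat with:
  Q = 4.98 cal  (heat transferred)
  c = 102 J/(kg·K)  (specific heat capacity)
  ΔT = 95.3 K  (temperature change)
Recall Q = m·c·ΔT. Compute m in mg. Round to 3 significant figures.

Solving Q = m·c·ΔT for m: m = Q/(c·ΔT).
Q = 4.98 cal = 20.84 J; c = 102 J/(kg·K); ΔT = 95.3 K.
m = 0.002144 kg
0.002144 kg × (1 mg / 1.000×10^-6 kg) = 2144 mg

2140 mg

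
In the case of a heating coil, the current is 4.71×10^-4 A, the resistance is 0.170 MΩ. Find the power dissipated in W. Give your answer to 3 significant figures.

0.0377 W

Directly: P = I²R.
I = 4.71×10^-4 A; R = 0.170 MΩ = 1.700×10^5 Ω.
P = 0.03771 W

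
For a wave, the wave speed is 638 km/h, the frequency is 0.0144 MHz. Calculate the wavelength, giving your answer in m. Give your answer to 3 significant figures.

Rearranging: λ = v/f.
v = 638 km/h = 177.2 m/s; f = 0.0144 MHz = 14400 Hz.
λ = 0.01231 m

0.0123 m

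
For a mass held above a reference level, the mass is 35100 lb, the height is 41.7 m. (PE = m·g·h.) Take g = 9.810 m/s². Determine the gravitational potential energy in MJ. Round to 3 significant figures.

6.51 MJ

PE is given directly by: PE = mgh.
m = 35100 lb = 15921 kg; h = 41.7 m; g = 9.810 m/s².
PE = 6.513×10^6 J
6.513×10^6 J × (1 MJ / 1.000×10^6 J) = 6.513 MJ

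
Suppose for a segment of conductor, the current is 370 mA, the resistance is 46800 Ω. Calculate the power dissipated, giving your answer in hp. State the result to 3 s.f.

8.59 hp

P is given directly by: P = I²R.
I = 370 mA = 0.3700 A; R = 46800 Ω.
P = 6407 W  (the unit combination reduces to kg·m²/s³ = W)
6407 W × (1 hp / 745.7 W) = 8.592 hp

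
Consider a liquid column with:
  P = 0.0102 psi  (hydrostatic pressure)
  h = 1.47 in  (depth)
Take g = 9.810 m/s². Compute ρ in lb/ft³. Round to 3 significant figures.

Rearranging P = ρ·g·h for ρ: ρ = P/(g·h).
P = 0.0102 psi = 70.33 Pa; h = 1.47 in = 0.03734 m; g = 9.810 m/s².
ρ = 192.0 kg/m³
192.0 kg/m³ × (1 lb/ft³ / 16.02 kg/m³) = 11.99 lb/ft³

12.0 lb/ft³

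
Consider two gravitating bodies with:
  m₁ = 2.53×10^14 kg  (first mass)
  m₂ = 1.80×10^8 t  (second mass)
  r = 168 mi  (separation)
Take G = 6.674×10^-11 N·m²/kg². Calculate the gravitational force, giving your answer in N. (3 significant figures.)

From Newton's law of gravitation: F = Gm₁m₂/r².
m₁ = 2.53×10^14 kg; m₂ = 1.80×10^8 t = 1.800×10^11 kg; r = 168 mi = 2.704×10^5 m; G = 6.674×10^-11 N·m²/kg².
F = 41578 N

41600 N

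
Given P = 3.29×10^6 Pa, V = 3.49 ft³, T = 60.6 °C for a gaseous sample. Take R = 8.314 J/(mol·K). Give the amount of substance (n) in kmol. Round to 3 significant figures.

Rearranging: n = PV/(RT).
P = 3.29×10^6 Pa; V = 3.49 ft³ = 0.09883 m³; T = 60.6 °C = 333.8 K; R = 8.314 J/(mol·K).
n = 117.2 mol
117.2 mol × (1 kmol / 1000 mol) = 0.1172 kmol

0.117 kmol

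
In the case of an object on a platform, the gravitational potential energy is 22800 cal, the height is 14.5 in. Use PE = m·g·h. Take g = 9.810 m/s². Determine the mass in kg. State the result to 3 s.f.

Rearranging: m = PE/(g·h).
PE = 22800 cal = 95395 J; h = 14.5 in = 0.3683 m; g = 9.810 m/s².
m = 26403 kg

26400 kg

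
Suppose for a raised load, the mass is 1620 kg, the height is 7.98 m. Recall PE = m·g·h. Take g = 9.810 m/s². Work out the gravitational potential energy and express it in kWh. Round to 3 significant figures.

Directly: PE = mgh.
m = 1620 kg; h = 7.98 m; g = 9.810 m/s².
PE = 1.268×10^5 J
1.268×10^5 J × (1 kWh / 3.600×10^6 J) = 0.03523 kWh

0.0352 kWh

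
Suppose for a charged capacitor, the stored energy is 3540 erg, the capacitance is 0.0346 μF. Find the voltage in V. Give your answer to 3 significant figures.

143 V

Rearranging E = ½C·V² for V: V = √(2E/C).
E = 3540 erg = 3.540×10^-4 J; C = 0.0346 μF = 3.460×10^-8 F.
V = 143.0 V  (the unit combination reduces to kg·m²/(A·s³) = V)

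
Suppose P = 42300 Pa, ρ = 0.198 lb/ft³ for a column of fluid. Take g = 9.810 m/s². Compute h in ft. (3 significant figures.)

Solving P = ρ·g·h for h: h = P/(ρ·g).
P = 42300 Pa; ρ = 0.198 lb/ft³ = 3.172 kg/m³; g = 9.810 m/s².
h = 1360 m
1360 m × (1 ft / 0.3048 m) = 4460 ft

4460 ft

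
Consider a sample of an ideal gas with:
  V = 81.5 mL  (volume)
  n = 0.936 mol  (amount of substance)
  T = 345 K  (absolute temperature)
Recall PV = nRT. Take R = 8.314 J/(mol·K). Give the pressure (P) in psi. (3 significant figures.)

Directly: P = nRT/V.
V = 81.5 mL = 8.150×10^-5 m³; n = 0.936 mol; T = 345 K; R = 8.314 J/(mol·K).
P = 3.294×10^7 Pa
3.294×10^7 Pa × (1 psi / 6895 Pa) = 4778 psi

4780 psi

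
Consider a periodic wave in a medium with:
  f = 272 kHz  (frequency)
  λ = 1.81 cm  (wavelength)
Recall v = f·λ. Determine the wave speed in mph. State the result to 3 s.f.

v is given directly by: v = fλ.
f = 272 kHz = 2.720×10^5 Hz; λ = 1.81 cm = 0.01810 m.
v = 4923 m/s
4923 m/s × (1 mph / 0.4470 m/s) = 11013 mph

11000 mph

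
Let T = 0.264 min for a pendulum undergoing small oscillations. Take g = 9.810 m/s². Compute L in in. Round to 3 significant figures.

Rearranging: L = g·(T/2π)².
T = 0.264 min = 15.84 s; g = 9.810 m/s².
L = 62.35 m
62.35 m × (1 in / 0.02540 m) = 2455 in

2450 in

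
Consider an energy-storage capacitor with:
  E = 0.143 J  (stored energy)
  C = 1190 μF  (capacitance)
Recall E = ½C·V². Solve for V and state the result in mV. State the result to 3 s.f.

Solving E = ½C·V² for V: V = √(2E/C).
E = 0.143 J; C = 1190 μF = 0.001190 F.
V = 15.50 V
15.50 V × (1 mV / 0.001000 V) = 15503 mV

15500 mV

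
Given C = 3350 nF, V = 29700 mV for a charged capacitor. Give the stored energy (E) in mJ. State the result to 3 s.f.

1.48 mJ

Directly: E = ½CV².
C = 3350 nF = 3.350×10^-6 F; V = 29700 mV = 29.70 V.
E = 0.001478 J
0.001478 J × (1 mJ / 0.001000 J) = 1.478 mJ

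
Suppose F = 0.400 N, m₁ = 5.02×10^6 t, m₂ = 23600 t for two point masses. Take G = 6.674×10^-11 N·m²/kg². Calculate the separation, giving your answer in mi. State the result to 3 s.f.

Rearranging F = G·m₁·m₂/r² for r: r = √(G·m₁m₂/F).
F = 0.400 N; m₁ = 5.02×10^6 t = 5.020×10^9 kg; m₂ = 23600 t = 2.360×10^7 kg; G = 6.674×10^-11 N·m²/kg².
r = 4446 m
4446 m × (1 mi / 1609 m) = 2.763 mi

2.76 mi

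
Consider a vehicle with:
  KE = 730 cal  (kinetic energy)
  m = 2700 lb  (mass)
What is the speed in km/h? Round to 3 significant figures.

Rearranging: v = √(2·KE/m).
KE = 730 cal = 3054 J; m = 2700 lb = 1225 kg.
v = 2.233 m/s
2.233 m/s × (1 km/h / 0.2778 m/s) = 8.040 km/h

8.04 km/h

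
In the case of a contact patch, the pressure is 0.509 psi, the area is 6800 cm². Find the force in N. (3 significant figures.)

Rearranging P = F/A for F: F = P·A.
P = 0.509 psi = 3509 Pa; A = 6800 cm² = 0.6800 m².
F = 2386 N

2390 N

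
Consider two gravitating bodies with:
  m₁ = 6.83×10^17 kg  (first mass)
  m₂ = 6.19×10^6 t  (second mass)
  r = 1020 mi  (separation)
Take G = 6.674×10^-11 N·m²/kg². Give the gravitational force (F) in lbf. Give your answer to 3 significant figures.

23500 lbf

From Newton's law of gravitation: F = Gm₁m₂/r².
m₁ = 6.83×10^17 kg; m₂ = 6.19×10^6 t = 6.190×10^9 kg; r = 1020 mi = 1.642×10^6 m; G = 6.674×10^-11 N·m²/kg².
F = 1.047×10^5 N
1.047×10^5 N × (1 lbf / 4.448 N) = 23540 lbf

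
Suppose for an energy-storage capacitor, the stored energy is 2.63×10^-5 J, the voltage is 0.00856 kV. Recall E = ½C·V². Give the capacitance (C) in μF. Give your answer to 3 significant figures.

0.718 μF

Rearranging: C = 2E/V².
E = 2.63×10^-5 J; V = 0.00856 kV = 8.560 V.
C = 7.179×10^-7 F
7.179×10^-7 F × (1 μF / 1.000×10^-6 F) = 0.7179 μF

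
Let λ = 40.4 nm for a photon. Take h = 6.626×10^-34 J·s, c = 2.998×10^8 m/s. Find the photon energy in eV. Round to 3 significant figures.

30.7 eV

Directly: E = hc/λ.
λ = 40.4 nm = 4.040×10^-8 m; h = 6.626×10^-34 J·s; c = 2.998×10^8 m/s.
E = 4.917×10^-18 J
4.917×10^-18 J × (1 eV / 1.602×10^-19 J) = 30.69 eV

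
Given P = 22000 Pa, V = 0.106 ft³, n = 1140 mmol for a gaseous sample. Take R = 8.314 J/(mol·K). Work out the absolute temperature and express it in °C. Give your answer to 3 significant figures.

-266 °C

From the ideal-gas law: T = PV/(nR).
P = 22000 Pa; V = 0.106 ft³ = 0.003002 m³; n = 1140 mmol = 1.140 mol; R = 8.314 J/(mol·K).
T = 6.967 K
6.967 K − 273.15 = -266.2 °C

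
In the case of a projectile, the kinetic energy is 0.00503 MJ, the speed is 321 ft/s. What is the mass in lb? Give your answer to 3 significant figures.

Rearranging: m = 2·KE/v².
KE = 0.00503 MJ = 5030 J; v = 321 ft/s = 97.84 m/s.
m = 1.051 kg
1.051 kg × (1 lb / 0.4536 kg) = 2.317 lb

2.32 lb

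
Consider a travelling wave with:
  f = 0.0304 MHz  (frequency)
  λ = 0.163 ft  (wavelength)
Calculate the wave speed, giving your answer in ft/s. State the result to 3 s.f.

4960 ft/s

Directly: v = fλ.
f = 0.0304 MHz = 30400 Hz; λ = 0.163 ft = 0.04968 m.
v = 1510 m/s
1510 m/s × (1 ft/s / 0.3048 m/s) = 4955 ft/s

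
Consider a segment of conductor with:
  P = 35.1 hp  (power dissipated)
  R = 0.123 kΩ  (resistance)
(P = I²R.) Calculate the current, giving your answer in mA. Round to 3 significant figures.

Rearranging P = I²R for I: I = √(P/R).
P = 35.1 hp = 26174 W; R = 0.123 kΩ = 123.0 Ω.
I = 14.59 A
14.59 A × (1 mA / 0.001000 A) = 14588 mA

14600 mA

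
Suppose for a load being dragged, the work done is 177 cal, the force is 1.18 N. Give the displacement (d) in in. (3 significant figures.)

24700 in

Rearranging W = F·d for d: d = W/F.
W = 177 cal = 740.6 J; F = 1.18 N.
d = 627.6 m
627.6 m × (1 in / 0.02540 m) = 24709 in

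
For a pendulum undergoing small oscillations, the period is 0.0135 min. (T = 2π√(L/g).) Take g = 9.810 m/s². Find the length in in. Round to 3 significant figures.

6.42 in

Solving T = 2π√(L/g) for L: L = g·(T/2π)².
T = 0.0135 min = 0.8100 s; g = 9.810 m/s².
L = 0.1630 m
0.1630 m × (1 in / 0.02540 m) = 6.419 in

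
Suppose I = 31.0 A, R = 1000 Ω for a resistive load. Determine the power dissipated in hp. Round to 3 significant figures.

1290 hp

P is given directly by: P = I²R.
I = 31.0 A; R = 1000 Ω.
P = 9.610×10^5 W  (the unit combination reduces to kg·m²/s³ = W)
9.610×10^5 W × (1 hp / 745.7 W) = 1289 hp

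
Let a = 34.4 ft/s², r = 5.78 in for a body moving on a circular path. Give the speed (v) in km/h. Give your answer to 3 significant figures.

Rearranging: v = √(a·r).
a = 34.4 ft/s² = 10.49 m/s²; r = 5.78 in = 0.1468 m.
v = 1.241 m/s
1.241 m/s × (1 km/h / 0.2778 m/s) = 4.467 km/h

4.47 km/h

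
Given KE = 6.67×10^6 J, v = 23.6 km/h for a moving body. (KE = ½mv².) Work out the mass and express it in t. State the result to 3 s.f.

310 t

Solving KE = ½mv² for m: m = 2·KE/v².
KE = 6.67×10^6 J; v = 23.6 km/h = 6.556 m/s.
m = 3.104×10^5 kg
3.104×10^5 kg × (1 t / 1000 kg) = 310.4 t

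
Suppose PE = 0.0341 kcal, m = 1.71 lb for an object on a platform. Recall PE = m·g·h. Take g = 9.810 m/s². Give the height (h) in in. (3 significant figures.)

Rearranging: h = PE/(m·g).
PE = 0.0341 kcal = 142.7 J; m = 1.71 lb = 0.7756 kg; g = 9.810 m/s².
h = 18.75 m
18.75 m × (1 in / 0.02540 m) = 738.2 in

738 in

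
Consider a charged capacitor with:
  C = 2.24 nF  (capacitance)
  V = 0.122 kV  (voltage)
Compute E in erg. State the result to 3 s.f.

167 erg

E is given directly by: E = ½CV².
C = 2.24 nF = 2.240×10^-9 F; V = 0.122 kV = 122.0 V.
E = 1.667×10^-5 J
1.667×10^-5 J × (1 erg / 1.000×10^-7 J) = 166.7 erg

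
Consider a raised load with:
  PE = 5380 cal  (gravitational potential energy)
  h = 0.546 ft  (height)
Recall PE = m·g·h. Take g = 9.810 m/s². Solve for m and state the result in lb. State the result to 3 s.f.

30400 lb

Solving PE = m·g·h for m: m = PE/(g·h).
PE = 5380 cal = 22510 J; h = 0.546 ft = 0.1664 m; g = 9.810 m/s².
m = 13788 kg
13788 kg × (1 lb / 0.4536 kg) = 30397 lb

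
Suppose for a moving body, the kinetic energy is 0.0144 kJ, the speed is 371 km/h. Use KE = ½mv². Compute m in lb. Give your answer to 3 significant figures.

0.00598 lb

Solving KE = ½mv² for m: m = 2·KE/v².
KE = 0.0144 kJ = 14.40 J; v = 371 km/h = 103.1 m/s.
m = 0.002712 kg
0.002712 kg × (1 lb / 0.4536 kg) = 0.005978 lb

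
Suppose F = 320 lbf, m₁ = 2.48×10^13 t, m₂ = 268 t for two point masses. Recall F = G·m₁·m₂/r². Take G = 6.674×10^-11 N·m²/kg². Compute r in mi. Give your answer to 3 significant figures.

From Newton's law of gravitation: r = √(G·m₁m₂/F).
F = 320 lbf = 1423 N; m₁ = 2.48×10^13 t = 2.480×10^16 kg; m₂ = 268 t = 2.680×10^5 kg; G = 6.674×10^-11 N·m²/kg².
r = 17653 m
17653 m × (1 mi / 1609 m) = 10.97 mi

11.0 mi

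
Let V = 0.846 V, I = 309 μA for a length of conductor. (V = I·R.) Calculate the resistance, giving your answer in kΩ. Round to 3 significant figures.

From Ohm's law: R = V/I.
V = 0.846 V; I = 309 μA = 3.090×10^-4 A.
R = 2738 Ω
2738 Ω × (1 kΩ / 1000 Ω) = 2.738 kΩ

2.74 kΩ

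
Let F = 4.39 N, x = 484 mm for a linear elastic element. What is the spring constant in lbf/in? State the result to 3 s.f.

From Hooke's law: k = F/x.
F = 4.39 N; x = 484 mm = 0.4840 m.
k = 9.070 N/m
9.070 N/m × (1 lbf/in / 175.1 N/m) = 0.05179 lbf/in

0.0518 lbf/in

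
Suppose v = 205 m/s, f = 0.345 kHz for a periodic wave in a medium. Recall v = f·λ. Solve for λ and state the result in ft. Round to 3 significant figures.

Solving v = f·λ for λ: λ = v/f.
v = 205 m/s; f = 0.345 kHz = 345.0 Hz.
λ = 0.5942 m
0.5942 m × (1 ft / 0.3048 m) = 1.949 ft

1.95 ft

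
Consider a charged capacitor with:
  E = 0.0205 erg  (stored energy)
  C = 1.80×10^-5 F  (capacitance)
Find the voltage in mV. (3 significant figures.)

15.1 mV

Rearranging: V = √(2E/C).
E = 0.0205 erg = 2.050×10^-9 J; C = 1.80×10^-5 F.
V = 0.01509 V
0.01509 V × (1 mV / 0.001000 V) = 15.09 mV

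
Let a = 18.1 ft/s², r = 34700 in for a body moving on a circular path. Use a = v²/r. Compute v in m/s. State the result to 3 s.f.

Solving a = v²/r for v: v = √(a·r).
a = 18.1 ft/s² = 5.517 m/s²; r = 34700 in = 881.4 m.
v = 69.73 m/s

69.7 m/s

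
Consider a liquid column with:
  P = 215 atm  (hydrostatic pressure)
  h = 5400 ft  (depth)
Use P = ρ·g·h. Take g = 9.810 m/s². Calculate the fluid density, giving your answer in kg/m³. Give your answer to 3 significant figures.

Rearranging: ρ = P/(g·h).
P = 215 atm = 2.178×10^7 Pa; h = 5400 ft = 1646 m; g = 9.810 m/s².
ρ = 1349 kg/m³

1350 kg/m³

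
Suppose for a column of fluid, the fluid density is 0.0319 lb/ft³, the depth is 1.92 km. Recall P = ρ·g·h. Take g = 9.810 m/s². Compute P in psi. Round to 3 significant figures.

1.40 psi

Directly: P = ρgh.
ρ = 0.0319 lb/ft³ = 0.5110 kg/m³; h = 1.92 km = 1920 m; g = 9.810 m/s².
P = 9625 Pa
9625 Pa × (1 psi / 6895 Pa) = 1.396 psi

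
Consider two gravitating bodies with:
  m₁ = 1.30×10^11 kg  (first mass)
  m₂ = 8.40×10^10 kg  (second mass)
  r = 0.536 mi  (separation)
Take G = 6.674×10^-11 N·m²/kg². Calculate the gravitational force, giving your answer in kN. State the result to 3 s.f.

979 kN

Directly: F = Gm₁m₂/r².
m₁ = 1.30×10^11 kg; m₂ = 8.40×10^10 kg; r = 0.536 mi = 862.6 m; G = 6.674×10^-11 N·m²/kg².
F = 9.794×10^5 N  (the unit combination reduces to kg·m/s² = N)
9.794×10^5 N × (1 kN / 1000 N) = 979.4 kN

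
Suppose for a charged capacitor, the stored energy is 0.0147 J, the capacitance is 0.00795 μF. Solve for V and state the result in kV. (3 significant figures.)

1.92 kV

Solving E = ½C·V² for V: V = √(2E/C).
E = 0.0147 J; C = 0.00795 μF = 7.950×10^-9 F.
V = 1923 V
1923 V × (1 kV / 1000 V) = 1.923 kV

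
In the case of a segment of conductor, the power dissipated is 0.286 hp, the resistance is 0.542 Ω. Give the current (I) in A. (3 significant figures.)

Rearranging P = I²R for I: I = √(P/R).
P = 0.286 hp = 213.3 W; R = 0.542 Ω.
I = 19.84 A

19.8 A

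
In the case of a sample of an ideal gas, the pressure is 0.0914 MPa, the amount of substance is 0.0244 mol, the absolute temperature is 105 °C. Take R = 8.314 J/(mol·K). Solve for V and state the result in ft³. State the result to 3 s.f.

From the ideal-gas law: V = nRT/P.
P = 0.0914 MPa = 91400 Pa; n = 0.0244 mol; T = 105 °C = 378.1 K; R = 8.314 J/(mol·K).
V = 8.393×10^-4 m³
8.393×10^-4 m³ × (1 ft³ / 0.02832 m³) = 0.02964 ft³

0.0296 ft³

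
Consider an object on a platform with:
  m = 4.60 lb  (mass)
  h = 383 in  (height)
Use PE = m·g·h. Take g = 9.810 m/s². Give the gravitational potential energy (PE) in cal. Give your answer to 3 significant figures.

47.6 cal

Directly: PE = mgh.
m = 4.60 lb = 2.087 kg; h = 383 in = 9.728 m; g = 9.810 m/s².
PE = 199.1 J
199.1 J × (1 cal / 4.184 J) = 47.59 cal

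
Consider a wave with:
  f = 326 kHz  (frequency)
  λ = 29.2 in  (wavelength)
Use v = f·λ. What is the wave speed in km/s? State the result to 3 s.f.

Directly: v = fλ.
f = 326 kHz = 3.260×10^5 Hz; λ = 29.2 in = 0.7417 m.
v = 2.418×10^5 m/s
2.418×10^5 m/s × (1 km/s / 1000 m/s) = 241.8 km/s

242 km/s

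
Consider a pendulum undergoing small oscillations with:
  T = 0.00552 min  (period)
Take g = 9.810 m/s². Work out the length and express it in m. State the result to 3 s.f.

Rearranging T = 2π√(L/g) for L: L = g·(T/2π)².
T = 0.00552 min = 0.3312 s; g = 9.810 m/s².
L = 0.02726 m

0.0273 m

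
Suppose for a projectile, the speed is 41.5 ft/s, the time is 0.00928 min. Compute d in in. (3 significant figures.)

277 in

Rearranging: d = v·t.
v = 41.5 ft/s = 12.65 m/s; t = 0.00928 min = 0.5568 s.
d = 7.043 m
7.043 m × (1 in / 0.02540 m) = 277.3 in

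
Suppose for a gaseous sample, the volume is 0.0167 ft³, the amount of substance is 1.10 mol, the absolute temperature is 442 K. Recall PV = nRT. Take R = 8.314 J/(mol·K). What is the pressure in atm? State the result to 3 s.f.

84.4 atm

P is given directly by: P = nRT/V.
V = 0.0167 ft³ = 4.729×10^-4 m³; n = 1.10 mol; T = 442 K; R = 8.314 J/(mol·K).
P = 8.548×10^6 Pa  (the unit combination reduces to kg/(m·s²) = Pa)
8.548×10^6 Pa × (1 atm / 1.013×10^5 Pa) = 84.36 atm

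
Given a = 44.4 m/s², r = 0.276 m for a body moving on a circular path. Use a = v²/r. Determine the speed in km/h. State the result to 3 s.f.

Solving a = v²/r for v: v = √(a·r).
a = 44.4 m/s²; r = 0.276 m.
v = 3.501 m/s
3.501 m/s × (1 km/h / 0.2778 m/s) = 12.60 km/h

12.6 km/h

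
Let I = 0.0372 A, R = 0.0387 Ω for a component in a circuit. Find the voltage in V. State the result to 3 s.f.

From Ohm's law: V = IR.
I = 0.0372 A; R = 0.0387 Ω.
V = 0.001440 V

0.00144 V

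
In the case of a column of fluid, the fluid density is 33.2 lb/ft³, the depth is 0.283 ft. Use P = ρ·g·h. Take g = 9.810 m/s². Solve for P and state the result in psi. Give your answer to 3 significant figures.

0.0653 psi

P is given directly by: P = ρgh.
ρ = 33.2 lb/ft³ = 531.8 kg/m³; h = 0.283 ft = 0.08626 m; g = 9.810 m/s².
P = 450.0 Pa
450.0 Pa × (1 psi / 6895 Pa) = 0.06527 psi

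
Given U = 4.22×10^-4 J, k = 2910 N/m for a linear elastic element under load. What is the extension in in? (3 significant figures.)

0.0212 in

Rearranging: x = √(2U/k).
U = 4.22×10^-4 J; k = 2910 N/m.
x = 5.385×10^-4 m
5.385×10^-4 m × (1 in / 0.02540 m) = 0.02120 in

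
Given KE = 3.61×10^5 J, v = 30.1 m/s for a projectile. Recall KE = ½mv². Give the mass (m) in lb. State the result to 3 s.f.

Solving KE = ½mv² for m: m = 2·KE/v².
KE = 3.61×10^5 J; v = 30.1 m/s.
m = 796.9 kg
796.9 kg × (1 lb / 0.4536 kg) = 1757 lb

1760 lb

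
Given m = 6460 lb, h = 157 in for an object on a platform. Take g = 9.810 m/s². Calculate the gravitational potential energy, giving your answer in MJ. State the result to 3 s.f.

Directly: PE = mgh.
m = 6460 lb = 2930 kg; h = 157 in = 3.988 m; g = 9.810 m/s².
PE = 1.146×10^5 J
1.146×10^5 J × (1 MJ / 1.000×10^6 J) = 0.1146 MJ

0.115 MJ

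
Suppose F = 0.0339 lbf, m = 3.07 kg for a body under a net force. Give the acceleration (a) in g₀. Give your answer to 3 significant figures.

0.00501 g₀

Solving F = m·a for a: a = F/m.
F = 0.0339 lbf = 0.1508 N; m = 3.07 kg.
a = 0.04912 m/s²
0.04912 m/s² × (1 g₀ / 9.807 m/s²) = 0.005009 g₀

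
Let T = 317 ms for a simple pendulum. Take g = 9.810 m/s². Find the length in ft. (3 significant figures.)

0.0819 ft

Rearranging: L = g·(T/2π)².
T = 317 ms = 0.3170 s; g = 9.810 m/s².
L = 0.02497 m
0.02497 m × (1 ft / 0.3048 m) = 0.08192 ft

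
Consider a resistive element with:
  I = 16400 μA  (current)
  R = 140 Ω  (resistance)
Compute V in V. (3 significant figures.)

2.30 V

From Ohm's law: V = IR.
I = 16400 μA = 0.01640 A; R = 140 Ω.
V = 2.296 V  (the unit combination reduces to kg·m²/(A·s³) = V)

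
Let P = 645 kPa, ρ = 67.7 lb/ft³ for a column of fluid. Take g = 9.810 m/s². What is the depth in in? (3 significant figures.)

2390 in

Rearranging P = ρ·g·h for h: h = P/(ρ·g).
P = 645 kPa = 6.450×10^5 Pa; ρ = 67.7 lb/ft³ = 1084 kg/m³; g = 9.810 m/s².
h = 60.63 m
60.63 m × (1 in / 0.02540 m) = 2387 in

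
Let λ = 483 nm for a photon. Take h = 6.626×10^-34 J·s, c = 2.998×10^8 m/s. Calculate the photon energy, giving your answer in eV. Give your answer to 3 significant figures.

Directly: E = hc/λ.
λ = 483 nm = 4.830×10^-7 m; h = 6.626×10^-34 J·s; c = 2.998×10^8 m/s.
E = 4.113×10^-19 J
4.113×10^-19 J × (1 eV / 1.602×10^-19 J) = 2.567 eV

2.57 eV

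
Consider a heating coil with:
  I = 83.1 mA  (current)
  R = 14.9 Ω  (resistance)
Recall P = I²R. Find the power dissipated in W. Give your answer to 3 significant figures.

Directly: P = I²R.
I = 83.1 mA = 0.08310 A; R = 14.9 Ω.
P = 0.1029 W

0.103 W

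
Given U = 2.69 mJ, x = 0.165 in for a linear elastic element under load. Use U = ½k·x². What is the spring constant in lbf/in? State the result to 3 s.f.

Solving U = ½k·x² for k: k = 2U/x².
U = 2.69 mJ = 0.002690 J; x = 0.165 in = 0.004191 m.
k = 306.3 N/m
306.3 N/m × (1 lbf/in / 175.1 N/m) = 1.749 lbf/in

1.75 lbf/in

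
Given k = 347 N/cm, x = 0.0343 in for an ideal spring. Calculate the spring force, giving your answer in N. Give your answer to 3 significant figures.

Directly: F = kx.
k = 347 N/cm = 34700 N/m; x = 0.0343 in = 8.712×10^-4 m.
F = 30.23 N  (the unit combination reduces to kg·m/s² = N)

30.2 N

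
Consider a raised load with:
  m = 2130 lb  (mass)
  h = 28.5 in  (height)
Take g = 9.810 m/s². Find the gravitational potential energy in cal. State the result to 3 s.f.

1640 cal

PE is given directly by: PE = mgh.
m = 2130 lb = 966.2 kg; h = 28.5 in = 0.7239 m; g = 9.810 m/s².
PE = 6861 J  (the unit combination reduces to kg·m²/s² = J)
6861 J × (1 cal / 4.184 J) = 1640 cal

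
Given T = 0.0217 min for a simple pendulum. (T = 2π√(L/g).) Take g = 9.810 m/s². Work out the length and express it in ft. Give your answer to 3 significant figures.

1.38 ft

Solving T = 2π√(L/g) for L: L = g·(T/2π)².
T = 0.0217 min = 1.302 s; g = 9.810 m/s².
L = 0.4212 m
0.4212 m × (1 ft / 0.3048 m) = 1.382 ft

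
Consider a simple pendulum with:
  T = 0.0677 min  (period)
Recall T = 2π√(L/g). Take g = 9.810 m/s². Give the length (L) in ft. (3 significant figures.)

13.5 ft

Rearranging T = 2π√(L/g) for L: L = g·(T/2π)².
T = 0.0677 min = 4.062 s; g = 9.810 m/s².
L = 4.100 m
4.100 m × (1 ft / 0.3048 m) = 13.45 ft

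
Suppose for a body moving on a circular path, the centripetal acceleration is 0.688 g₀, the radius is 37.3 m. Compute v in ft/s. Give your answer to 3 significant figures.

Solving a = v²/r for v: v = √(a·r).
a = 0.688 g₀ = 6.747 m/s²; r = 37.3 m.
v = 15.86 m/s
15.86 m/s × (1 ft/s / 0.3048 m/s) = 52.05 ft/s

52.0 ft/s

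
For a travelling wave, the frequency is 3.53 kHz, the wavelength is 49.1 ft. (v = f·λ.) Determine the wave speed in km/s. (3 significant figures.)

Directly: v = fλ.
f = 3.53 kHz = 3530 Hz; λ = 49.1 ft = 14.97 m.
v = 52829 m/s
52829 m/s × (1 km/s / 1000 m/s) = 52.83 km/s

52.8 km/s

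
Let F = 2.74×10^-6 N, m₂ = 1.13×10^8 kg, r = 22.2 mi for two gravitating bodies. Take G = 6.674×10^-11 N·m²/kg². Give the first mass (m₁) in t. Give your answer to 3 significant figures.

464 t

From Newton's law of gravitation: m₁ = F·r²/(G·m₂).
F = 2.74×10^-6 N; m₂ = 1.13×10^8 kg; r = 22.2 mi = 35727 m; G = 6.674×10^-11 N·m²/kg².
m₁ = 4.638×10^5 kg
4.638×10^5 kg × (1 t / 1000 kg) = 463.8 t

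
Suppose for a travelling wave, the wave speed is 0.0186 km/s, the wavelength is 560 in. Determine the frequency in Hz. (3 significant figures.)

Rearranging: f = v/λ.
v = 0.0186 km/s = 18.60 m/s; λ = 560 in = 14.22 m.
f = 1.308 Hz

1.31 Hz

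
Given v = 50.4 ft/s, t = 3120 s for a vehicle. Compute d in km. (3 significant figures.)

Rearranging v = d/t for d: d = v·t.
v = 50.4 ft/s = 15.36 m/s; t = 3120 s.
d = 47929 m
47929 m × (1 km / 1000 m) = 47.93 km

47.9 km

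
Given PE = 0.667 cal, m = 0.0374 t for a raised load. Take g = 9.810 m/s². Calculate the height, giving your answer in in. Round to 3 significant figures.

Solving PE = m·g·h for h: h = PE/(m·g).
PE = 0.667 cal = 2.791 J; m = 0.0374 t = 37.40 kg; g = 9.810 m/s².
h = 0.007606 m
0.007606 m × (1 in / 0.02540 m) = 0.2995 in

0.299 in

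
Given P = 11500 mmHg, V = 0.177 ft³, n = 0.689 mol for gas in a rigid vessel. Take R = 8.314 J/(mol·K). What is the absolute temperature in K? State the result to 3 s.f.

From the ideal-gas law: T = PV/(nR).
P = 11500 mmHg = 1.533×10^6 Pa; V = 0.177 ft³ = 0.005012 m³; n = 0.689 mol; R = 8.314 J/(mol·K).
T = 1341 K

1340 K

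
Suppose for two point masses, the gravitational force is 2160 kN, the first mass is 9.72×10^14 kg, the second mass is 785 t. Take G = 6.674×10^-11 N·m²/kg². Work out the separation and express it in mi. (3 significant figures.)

0.0954 mi

Solving F = G·m₁·m₂/r² for r: r = √(G·m₁m₂/F).
F = 2160 kN = 2.160×10^6 N; m₁ = 9.72×10^14 kg; m₂ = 785 t = 7.850×10^5 kg; G = 6.674×10^-11 N·m²/kg².
r = 153.5 m
153.5 m × (1 mi / 1609 m) = 0.09541 mi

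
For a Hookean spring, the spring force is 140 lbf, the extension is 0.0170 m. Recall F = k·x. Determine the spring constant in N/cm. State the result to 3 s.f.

366 N/cm

Solving F = k·x for k: k = F/x.
F = 140 lbf = 622.8 N; x = 0.0170 m.
k = 36632 N/m
36632 N/m × (1 N/cm / 100.0 N/m) = 366.3 N/cm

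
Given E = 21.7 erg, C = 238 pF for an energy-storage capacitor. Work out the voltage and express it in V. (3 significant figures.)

135 V

Rearranging: V = √(2E/C).
E = 21.7 erg = 2.170×10^-6 J; C = 238 pF = 2.380×10^-10 F.
V = 135.0 V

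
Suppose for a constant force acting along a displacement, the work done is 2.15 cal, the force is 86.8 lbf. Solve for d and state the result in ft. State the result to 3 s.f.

Solving W = F·d for d: d = W/F.
W = 2.15 cal = 8.996 J; F = 86.8 lbf = 386.1 N.
d = 0.02330 m
0.02330 m × (1 ft / 0.3048 m) = 0.07644 ft

0.0764 ft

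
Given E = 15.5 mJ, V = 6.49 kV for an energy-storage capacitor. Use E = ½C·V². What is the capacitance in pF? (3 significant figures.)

736 pF

Rearranging E = ½C·V² for C: C = 2E/V².
E = 15.5 mJ = 0.01550 J; V = 6.49 kV = 6490 V.
C = 7.360×10^-10 F
7.360×10^-10 F × (1 pF / 1.000×10^-12 F) = 736.0 pF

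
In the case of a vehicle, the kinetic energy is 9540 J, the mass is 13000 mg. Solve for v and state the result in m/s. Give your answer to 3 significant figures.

1210 m/s

Rearranging: v = √(2·KE/m).
KE = 9540 J; m = 13000 mg = 0.01300 kg.
v = 1211 m/s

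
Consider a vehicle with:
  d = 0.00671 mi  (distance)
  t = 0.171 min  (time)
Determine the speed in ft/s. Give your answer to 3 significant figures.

3.45 ft/s

v is given directly by: v = d/t.
d = 0.00671 mi = 10.80 m; t = 0.171 min = 10.26 s.
v = 1.053 m/s
1.053 m/s × (1 ft/s / 0.3048 m/s) = 3.453 ft/s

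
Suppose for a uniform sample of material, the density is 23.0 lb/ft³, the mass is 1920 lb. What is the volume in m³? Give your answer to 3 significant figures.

Rearranging ρ = m/V for V: V = m/ρ.
ρ = 23.0 lb/ft³ = 368.4 kg/m³; m = 1920 lb = 870.9 kg.
V = 2.364 m³

2.36 m³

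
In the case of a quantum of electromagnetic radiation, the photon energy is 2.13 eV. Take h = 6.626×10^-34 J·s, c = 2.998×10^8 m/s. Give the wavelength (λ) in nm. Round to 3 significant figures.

Rearranging: λ = hc/E.
E = 2.13 eV = 3.413×10^-19 J; h = 6.626×10^-34 J·s; c = 2.998×10^8 m/s.
λ = 5.821×10^-7 m
5.821×10^-7 m × (1 nm / 1.000×10^-9 m) = 582.1 nm

582 nm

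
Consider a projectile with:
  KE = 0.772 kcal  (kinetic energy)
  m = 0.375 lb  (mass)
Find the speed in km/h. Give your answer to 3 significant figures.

Solving KE = ½mv² for v: v = √(2·KE/m).
KE = 0.772 kcal = 3230 J; m = 0.375 lb = 0.1701 kg.
v = 194.9 m/s
194.9 m/s × (1 km/h / 0.2778 m/s) = 701.6 km/h

702 km/h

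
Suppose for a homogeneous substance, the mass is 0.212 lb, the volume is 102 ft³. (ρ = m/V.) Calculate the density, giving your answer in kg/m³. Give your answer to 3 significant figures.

0.0333 kg/m³

ρ is given directly by: ρ = m/V.
m = 0.212 lb = 0.09616 kg; V = 102 ft³ = 2.888 m³.
ρ = 0.03329 kg/m³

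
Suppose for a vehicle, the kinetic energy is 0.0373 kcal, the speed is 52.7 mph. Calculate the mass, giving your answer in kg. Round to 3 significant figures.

0.562 kg

Rearranging: m = 2·KE/v².
KE = 0.0373 kcal = 156.1 J; v = 52.7 mph = 23.56 m/s.
m = 0.5624 kg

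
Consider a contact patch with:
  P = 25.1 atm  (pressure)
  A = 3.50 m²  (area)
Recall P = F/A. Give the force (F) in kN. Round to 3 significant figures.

Solving P = F/A for F: F = P·A.
P = 25.1 atm = 2.543×10^6 Pa; A = 3.50 m².
F = 8.901×10^6 N  (the unit combination reduces to kg·m/s² = N)
8.901×10^6 N × (1 kN / 1000 N) = 8901 kN

8900 kN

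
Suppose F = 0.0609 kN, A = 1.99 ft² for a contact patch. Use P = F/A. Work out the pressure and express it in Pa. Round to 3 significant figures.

Directly: P = F/A.
F = 0.0609 kN = 60.90 N; A = 1.99 ft² = 0.1849 m².
P = 329.4 Pa

329 Pa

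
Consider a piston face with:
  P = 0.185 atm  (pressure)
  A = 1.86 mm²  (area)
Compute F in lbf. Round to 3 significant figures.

Rearranging P = F/A for F: F = P·A.
P = 0.185 atm = 18745 Pa; A = 1.86 mm² = 1.860×10^-6 m².
F = 0.03487 N  (the unit combination reduces to kg·m/s² = N)
0.03487 N × (1 lbf / 4.448 N) = 0.007838 lbf

0.00784 lbf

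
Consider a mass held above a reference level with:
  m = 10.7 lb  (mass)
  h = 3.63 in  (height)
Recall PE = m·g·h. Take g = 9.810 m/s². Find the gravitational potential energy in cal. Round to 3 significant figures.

PE is given directly by: PE = mgh.
m = 10.7 lb = 4.853 kg; h = 3.63 in = 0.09220 m; g = 9.810 m/s².
PE = 4.390 J  (the unit combination reduces to kg·m²/s² = J)
4.390 J × (1 cal / 4.184 J) = 1.049 cal

1.05 cal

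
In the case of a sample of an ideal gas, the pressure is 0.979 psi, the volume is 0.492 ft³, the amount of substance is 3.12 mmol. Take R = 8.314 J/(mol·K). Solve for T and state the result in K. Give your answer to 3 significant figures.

3630 K

From the ideal-gas law: T = PV/(nR).
P = 0.979 psi = 6750 Pa; V = 0.492 ft³ = 0.01393 m³; n = 3.12 mmol = 0.003120 mol; R = 8.314 J/(mol·K).
T = 3625 K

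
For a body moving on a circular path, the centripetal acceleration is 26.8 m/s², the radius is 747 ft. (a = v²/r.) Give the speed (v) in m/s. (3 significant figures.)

78.1 m/s

Rearranging a = v²/r for v: v = √(a·r).
a = 26.8 m/s²; r = 747 ft = 227.7 m.
v = 78.12 m/s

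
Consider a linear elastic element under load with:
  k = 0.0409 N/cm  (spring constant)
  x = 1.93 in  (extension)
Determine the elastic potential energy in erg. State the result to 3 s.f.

U is given directly by: U = ½kx².
k = 0.0409 N/cm = 4.090 N/m; x = 1.93 in = 0.04902 m.
U = 0.004914 J
0.004914 J × (1 erg / 1.000×10^-7 J) = 49145 erg

49100 erg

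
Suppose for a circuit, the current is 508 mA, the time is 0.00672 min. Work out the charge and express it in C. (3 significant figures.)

Directly: q = It.
I = 508 mA = 0.5080 A; t = 0.00672 min = 0.4032 s.
q = 0.2048 C  (the unit combination reduces to A·s = C)

0.205 C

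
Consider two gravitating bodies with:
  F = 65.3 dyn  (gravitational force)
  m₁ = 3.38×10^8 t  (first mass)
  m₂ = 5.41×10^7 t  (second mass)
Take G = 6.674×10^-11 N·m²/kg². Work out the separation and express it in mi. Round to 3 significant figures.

26900 mi

From Newton's law of gravitation: r = √(G·m₁m₂/F).
F = 65.3 dyn = 6.530×10^-4 N; m₁ = 3.38×10^8 t = 3.380×10^11 kg; m₂ = 5.41×10^7 t = 5.410×10^10 kg; G = 6.674×10^-11 N·m²/kg².
r = 4.323×10^7 m
4.323×10^7 m × (1 mi / 1609 m) = 26862 mi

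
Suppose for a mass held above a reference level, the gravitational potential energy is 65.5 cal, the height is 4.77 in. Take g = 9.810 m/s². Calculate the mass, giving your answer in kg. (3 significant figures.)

231 kg

Solving PE = m·g·h for m: m = PE/(g·h).
PE = 65.5 cal = 274.1 J; h = 4.77 in = 0.1212 m; g = 9.810 m/s².
m = 230.6 kg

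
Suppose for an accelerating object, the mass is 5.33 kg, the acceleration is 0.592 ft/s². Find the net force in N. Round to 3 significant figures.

0.962 N

From Newton's second law: F = m·a.
m = 5.33 kg; a = 0.592 ft/s² = 0.1804 m/s².
F = 0.9618 N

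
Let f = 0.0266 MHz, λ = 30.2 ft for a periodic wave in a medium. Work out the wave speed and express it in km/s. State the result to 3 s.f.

245 km/s

v is given directly by: v = fλ.
f = 0.0266 MHz = 26600 Hz; λ = 30.2 ft = 9.205 m.
v = 2.449×10^5 m/s
2.449×10^5 m/s × (1 km/s / 1000 m/s) = 244.9 km/s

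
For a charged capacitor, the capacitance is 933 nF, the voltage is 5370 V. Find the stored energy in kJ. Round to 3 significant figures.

0.0135 kJ

Directly: E = ½CV².
C = 933 nF = 9.330×10^-7 F; V = 5370 V.
E = 13.45 J
13.45 J × (1 kJ / 1000 J) = 0.01345 kJ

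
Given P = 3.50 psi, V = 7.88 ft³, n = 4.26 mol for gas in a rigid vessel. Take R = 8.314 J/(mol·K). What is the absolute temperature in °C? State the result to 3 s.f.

-121 °C

Solving PV = nRT for T: T = PV/(nR).
P = 3.50 psi = 24132 Pa; V = 7.88 ft³ = 0.2231 m³; n = 4.26 mol; R = 8.314 J/(mol·K).
T = 152.0 K
152.0 K − 273.15 = -121.1 °C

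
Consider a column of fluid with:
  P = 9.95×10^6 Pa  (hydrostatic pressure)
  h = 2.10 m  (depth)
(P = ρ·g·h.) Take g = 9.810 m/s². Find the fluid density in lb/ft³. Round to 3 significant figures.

Solving P = ρ·g·h for ρ: ρ = P/(g·h).
P = 9.95×10^6 Pa; h = 2.10 m; g = 9.810 m/s².
ρ = 4.830×10^5 kg/m³
4.830×10^5 kg/m³ × (1 lb/ft³ / 16.02 kg/m³) = 30152 lb/ft³

30200 lb/ft³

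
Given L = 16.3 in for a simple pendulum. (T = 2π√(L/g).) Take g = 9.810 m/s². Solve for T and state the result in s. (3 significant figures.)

T is given directly by: T = 2π√(L/g).
L = 16.3 in = 0.4140 m; g = 9.810 m/s².
T = 1.291 s

1.29 s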